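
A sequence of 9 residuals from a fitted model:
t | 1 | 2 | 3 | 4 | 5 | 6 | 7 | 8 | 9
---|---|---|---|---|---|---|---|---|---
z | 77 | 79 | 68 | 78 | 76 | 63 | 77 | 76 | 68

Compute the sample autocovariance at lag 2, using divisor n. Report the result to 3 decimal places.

Mean z̄ = (77 + 79 + 68 + 78 + 76 + 63 + 77 + 76 + 68)/9 = 73.5556
Σ_{t=1}^{7}(z_t−z̄)(z_{t+2}−z̄) = -91.9506
γ_2 = -91.9506 / 9 = -10.217

-10.217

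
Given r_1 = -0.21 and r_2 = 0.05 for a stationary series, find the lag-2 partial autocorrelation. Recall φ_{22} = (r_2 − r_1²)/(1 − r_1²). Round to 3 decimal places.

φ_{22} = (r_2 − r_1²) / (1 − r_1²)
r_1² = (-0.21)² = 0.0441
Numerator = 0.05 − 0.0441 = 0.0059; denominator = 1 − 0.0441 = 0.9559
φ_{22} = 0.0059 / 0.9559 = 0.006

0.006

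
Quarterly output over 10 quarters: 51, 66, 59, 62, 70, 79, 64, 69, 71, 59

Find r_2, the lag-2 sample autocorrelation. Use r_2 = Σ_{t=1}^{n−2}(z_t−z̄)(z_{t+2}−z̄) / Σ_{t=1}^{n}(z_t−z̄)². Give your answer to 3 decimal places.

Mean z̄ = (51 + 66 + 59 + 62 + 70 + 79 + 64 + 69 + 71 + 59)/10 = 65.0000
Numerator Σ_{t=1}^{8}(z_t−z̄)(z_{t+2}−z̄) = 30.0000
Denominator Σ(z_t−z̄)² = 552.0000
r_2 = 30.0000 / 552.0000 = 0.054

0.054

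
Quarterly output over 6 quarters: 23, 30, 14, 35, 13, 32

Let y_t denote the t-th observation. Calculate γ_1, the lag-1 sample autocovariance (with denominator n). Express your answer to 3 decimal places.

-63.875

Mean ȳ = (23 + 30 + 14 + 35 + 13 + 32)/6 = 24.5000
Σ_{t=1}^{5}(y_t−ȳ)(y_{t+1}−ȳ) = -383.2500
γ_1 = -383.2500 / 6 = -63.875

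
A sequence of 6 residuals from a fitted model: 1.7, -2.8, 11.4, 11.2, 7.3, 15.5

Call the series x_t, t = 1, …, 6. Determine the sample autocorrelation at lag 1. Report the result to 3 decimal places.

0.135

Mean x̄ = (1.7 − 2.8 + 11.4 + 11.2 + 7.3 + 15.5)/6 = 7.3833
Numerator Σ_{t=1}^{5}(x_t−x̄)(x_{t+1}−x̄) = 31.3081
Denominator Σ(x_t−x̄)² = 232.5883
r_1 = 31.3081 / 232.5883 = 0.135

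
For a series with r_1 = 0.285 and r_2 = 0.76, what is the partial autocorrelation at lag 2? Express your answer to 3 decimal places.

0.739

φ_{22} = (r_2 − r_1²) / (1 − r_1²)
r_1² = (0.285)² = 0.081225
Numerator = 0.76 − 0.0812 = 0.6788; denominator = 1 − 0.0812 = 0.9188
φ_{22} = 0.6788 / 0.9188 = 0.739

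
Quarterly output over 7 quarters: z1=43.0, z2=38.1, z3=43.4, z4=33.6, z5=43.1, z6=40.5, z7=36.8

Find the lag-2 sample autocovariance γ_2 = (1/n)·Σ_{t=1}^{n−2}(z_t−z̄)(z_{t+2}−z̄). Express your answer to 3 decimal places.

Mean z̄ = (43.0 + 38.1 + 43.4 + 33.6 + 43.1 + 40.5 + 36.8)/7 = 39.7857
Σ_{t=1}^{5}(z_t−z̄)(z_{t+2}−z̄) = 19.7096
γ_2 = 19.7096 / 7 = 2.816

2.816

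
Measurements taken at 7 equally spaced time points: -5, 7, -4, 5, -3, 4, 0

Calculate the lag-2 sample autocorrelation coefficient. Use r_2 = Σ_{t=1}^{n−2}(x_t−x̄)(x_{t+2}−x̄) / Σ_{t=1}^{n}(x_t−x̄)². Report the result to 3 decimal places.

0.635

Mean x̄ = (-5 + 7 − 4 + 5 − 3 + 4 + 0)/7 = 0.5714
Deviations from mean: -5.5714, 6.4286, -4.5714, 4.4286, -3.5714, 3.4286, -0.5714
Σ(x_t−x̄)(x_{t+2}−x̄) = (25.4694) + (28.4694) + (16.3265) + (15.1837) + (2.0408) = 87.4898
Denominator Σ(x_t−x̄)² = 137.7143
r_2 = 87.4898 / 137.7143 = 0.635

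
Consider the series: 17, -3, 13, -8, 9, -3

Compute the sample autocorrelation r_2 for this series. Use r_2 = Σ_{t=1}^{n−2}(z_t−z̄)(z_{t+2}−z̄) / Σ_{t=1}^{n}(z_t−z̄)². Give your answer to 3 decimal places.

Mean z̄ = (17 − 3 + 13 − 8 + 9 − 3)/6 = 4.1667
Deviations from mean: 12.8333, -7.1667, 8.8333, -12.1667, 4.8333, -7.1667
Numerator Σ_{t=1}^{4}(z_t−z̄)(z_{t+2}−z̄) = 330.4444
Denominator Σ(z_t−z̄)² = 516.8333
r_2 = 330.4444 / 516.8333 = 0.639

0.639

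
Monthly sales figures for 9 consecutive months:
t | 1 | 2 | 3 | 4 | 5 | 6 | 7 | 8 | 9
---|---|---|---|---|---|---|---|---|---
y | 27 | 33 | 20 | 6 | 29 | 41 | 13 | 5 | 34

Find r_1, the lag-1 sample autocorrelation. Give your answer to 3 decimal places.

Mean ȳ = (27 + 33 + 20 + 6 + 29 + 41 + 13 + 5 + 34)/9 = 23.1111
Numerator Σ_{t=1}^{8}(y_t−ȳ)(y_{t+1}−ȳ) = -129.4568
Denominator Σ(y_t−ȳ)² = 1318.8889
r_1 = -129.4568 / 1318.8889 = -0.098

-0.098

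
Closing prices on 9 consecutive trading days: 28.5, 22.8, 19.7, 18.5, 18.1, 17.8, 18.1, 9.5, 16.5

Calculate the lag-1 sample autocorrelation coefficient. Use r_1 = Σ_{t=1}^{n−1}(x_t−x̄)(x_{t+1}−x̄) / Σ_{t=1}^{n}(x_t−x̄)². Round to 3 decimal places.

Mean x̄ = (28.5 + 22.8 + 19.7 + 18.5 + 18.1 + 17.8 + 18.1 + 9.5 + 16.5)/9 = 18.8333
Numerator Σ_{t=1}^{8}(x_t−x̄)(x_{t+1}−x̄) = 71.8756
Denominator Σ(x_t−x̄)² = 204.7400
r_1 = 71.8756 / 204.7400 = 0.351

0.351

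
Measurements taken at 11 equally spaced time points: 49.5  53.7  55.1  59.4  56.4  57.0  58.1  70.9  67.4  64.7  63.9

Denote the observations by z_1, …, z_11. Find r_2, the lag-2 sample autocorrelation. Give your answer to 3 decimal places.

0.284

Mean z̄ = (49.5 + 53.7 + 55.1 + 59.4 + 56.4 + 57.0 + 58.1 + 70.9 + 67.4 + 64.7 + 63.9)/11 = 59.6455
Numerator Σ_{t=1}^{9}(z_t−z̄)(z_{t+2}−z̄) = 116.1131
Denominator Σ(z_t−z̄)² = 409.3673
r_2 = 116.1131 / 409.3673 = 0.284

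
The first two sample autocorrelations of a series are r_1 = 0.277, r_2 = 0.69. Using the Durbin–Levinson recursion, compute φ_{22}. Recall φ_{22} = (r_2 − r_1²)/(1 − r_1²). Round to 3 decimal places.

0.664

φ_{22} = (r_2 − r_1²) / (1 − r_1²)
r_1² = (0.277)² = 0.076729
Numerator = 0.69 − 0.0767 = 0.6133; denominator = 1 − 0.0767 = 0.9233
φ_{22} = 0.6133 / 0.9233 = 0.664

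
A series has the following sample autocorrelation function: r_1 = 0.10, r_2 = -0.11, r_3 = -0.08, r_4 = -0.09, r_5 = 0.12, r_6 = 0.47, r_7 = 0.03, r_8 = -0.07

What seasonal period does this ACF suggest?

6

The largest autocorrelation is r_6 = 0.47; the remaining lags stay at or below 0.12.
The dominant spike at lag 6 indicates a seasonal period of 6.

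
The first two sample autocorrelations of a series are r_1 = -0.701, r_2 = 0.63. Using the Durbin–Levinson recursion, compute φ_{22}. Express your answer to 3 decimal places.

φ_{22} = (r_2 − r_1²) / (1 − r_1²)
r_1² = (-0.701)² = 0.491401
Numerator = 0.63 − 0.4914 = 0.1386; denominator = 1 − 0.4914 = 0.5086
φ_{22} = 0.1386 / 0.5086 = 0.273

0.273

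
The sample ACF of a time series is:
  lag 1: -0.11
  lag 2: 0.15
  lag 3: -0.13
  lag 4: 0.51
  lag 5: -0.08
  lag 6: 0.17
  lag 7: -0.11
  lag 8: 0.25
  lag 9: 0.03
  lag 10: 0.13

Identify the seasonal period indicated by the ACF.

4

The largest autocorrelation is r_4 = 0.51, with a weaker echo at lag 8 (0.25); the remaining lags stay at or below 0.17.
The dominant spike at lag 4 indicates a seasonal period of 4.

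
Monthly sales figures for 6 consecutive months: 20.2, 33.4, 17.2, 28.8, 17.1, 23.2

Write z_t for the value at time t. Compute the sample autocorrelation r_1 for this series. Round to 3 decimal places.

Mean z̄ = (20.2 + 33.4 + 17.2 + 28.8 + 17.1 + 23.2)/6 = 23.3167
Deviations from mean: -3.1167, 10.0833, -6.1167, 5.4833, -6.2167, -0.1167
Σ(z_t−z̄)(z_{t+1}−z̄) = (-31.4264) + (-61.6764) + (-33.5397) + (-34.0881) + (0.7253) = -160.0053
Denominator Σ(z_t−z̄)² = 217.5283
r_1 = -160.0053 / 217.5283 = -0.736

-0.736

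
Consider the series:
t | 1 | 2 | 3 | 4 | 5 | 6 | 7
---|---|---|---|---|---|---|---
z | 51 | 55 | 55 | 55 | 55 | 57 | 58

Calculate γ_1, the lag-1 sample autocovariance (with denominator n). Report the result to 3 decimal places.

0.813

Mean z̄ = (51 + 55 + 55 + 55 + 55 + 57 + 58)/7 = 55.1429
Deviations: -4.1429, -0.1429, -0.1429, -0.1429, -0.1429, 1.8571, 2.8571
Σ_{t=1}^{6}(z_t−z̄)(z_{t+1}−z̄) = 5.6939
γ_1 = 5.6939 / 7 = 0.813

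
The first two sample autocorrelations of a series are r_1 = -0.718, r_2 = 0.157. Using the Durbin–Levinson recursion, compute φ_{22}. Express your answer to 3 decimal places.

-0.740

φ_{22} = (r_2 − r_1²) / (1 − r_1²)
r_1² = (-0.718)² = 0.515524
Numerator = 0.157 − 0.5155 = -0.3585; denominator = 1 − 0.5155 = 0.4845
φ_{22} = -0.3585 / 0.4845 = -0.740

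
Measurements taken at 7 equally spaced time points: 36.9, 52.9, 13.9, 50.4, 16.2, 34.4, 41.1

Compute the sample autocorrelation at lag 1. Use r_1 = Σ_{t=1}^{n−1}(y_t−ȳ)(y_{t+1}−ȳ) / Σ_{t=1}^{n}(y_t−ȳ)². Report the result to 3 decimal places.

-0.680

Mean ȳ = (36.9 + 52.9 + 13.9 + 50.4 + 16.2 + 34.4 + 41.1)/7 = 35.1143
Deviations from mean: 1.7857, 17.7857, -21.2143, 15.2857, -18.9143, -0.7143, 5.9857
Σ(y_t−ȳ)(y_{t+1}−ȳ) = (31.7602) + (-377.3112) + (-324.2755) + (-289.1184) + (13.5102) + (-4.2755) = -949.7102
Denominator Σ(y_t−ȳ)² = 1397.3086
r_1 = -949.7102 / 1397.3086 = -0.680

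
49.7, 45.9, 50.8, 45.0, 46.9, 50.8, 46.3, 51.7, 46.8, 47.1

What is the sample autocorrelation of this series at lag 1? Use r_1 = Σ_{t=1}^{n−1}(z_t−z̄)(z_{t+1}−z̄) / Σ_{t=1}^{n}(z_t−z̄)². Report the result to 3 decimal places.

Mean z̄ = (49.7 + 45.9 + 50.8 + 45.0 + 46.9 + 50.8 + 46.3 + 51.7 + 46.8 + 47.1)/10 = 48.1000
Numerator Σ_{t=1}^{9}(z_t−z̄)(z_{t+1}−z̄) = -32.0700
Denominator Σ(z_t−z̄)² = 51.9200
r_1 = -32.0700 / 51.9200 = -0.618

-0.618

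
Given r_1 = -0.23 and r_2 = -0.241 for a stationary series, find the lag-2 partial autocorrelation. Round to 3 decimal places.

-0.310

φ_{22} = (r_2 − r_1²) / (1 − r_1²)
r_1² = (-0.23)² = 0.0529
Numerator = -0.241 − 0.0529 = -0.2939; denominator = 1 − 0.0529 = 0.9471
φ_{22} = -0.2939 / 0.9471 = -0.310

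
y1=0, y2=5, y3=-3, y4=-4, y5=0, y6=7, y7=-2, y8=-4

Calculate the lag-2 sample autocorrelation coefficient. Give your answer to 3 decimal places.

Mean ȳ = (0 + 5 − 3 − 4 + 0 + 7 − 2 − 4)/8 = -0.1250
Deviations from mean: 0.1250, 5.1250, -2.8750, -3.8750, 0.1250, 7.1250, -1.8750, -3.8750
Numerator Σ_{t=1}^{6}(y_t−ȳ)(y_{t+2}−ȳ) = -76.0313
Denominator Σ(y_t−ȳ)² = 118.8750
r_2 = -76.0313 / 118.8750 = -0.640

-0.640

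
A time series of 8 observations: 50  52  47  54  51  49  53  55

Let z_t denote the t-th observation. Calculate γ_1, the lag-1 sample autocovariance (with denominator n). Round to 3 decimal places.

-1.643

Mean z̄ = (50 + 52 + 47 + 54 + 51 + 49 + 53 + 55)/8 = 51.3750
Σ_{t=1}^{7}(z_t−z̄)(z_{t+1}−z̄) = -13.1406
γ_1 = -13.1406 / 8 = -1.643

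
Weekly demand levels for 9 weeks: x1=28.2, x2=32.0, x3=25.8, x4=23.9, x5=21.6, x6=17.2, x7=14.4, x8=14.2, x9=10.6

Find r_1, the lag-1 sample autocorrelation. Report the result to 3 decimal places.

Mean x̄ = (28.2 + 32.0 + 25.8 + 23.9 + 21.6 + 17.2 + 14.4 + 14.2 + 10.6)/9 = 20.8778
Numerator Σ_{t=1}^{8}(x_t−x̄)(x_{t+1}−x̄) = 286.3017
Denominator Σ(x_t−x̄)² = 416.9156
r_1 = 286.3017 / 416.9156 = 0.687

0.687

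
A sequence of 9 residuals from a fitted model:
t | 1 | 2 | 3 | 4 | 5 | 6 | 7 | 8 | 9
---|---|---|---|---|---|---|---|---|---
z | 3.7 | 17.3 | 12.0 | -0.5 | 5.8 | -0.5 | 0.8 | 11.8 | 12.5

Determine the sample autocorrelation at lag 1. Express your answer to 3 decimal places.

0.118

Mean z̄ = (3.7 + 17.3 + 12.0 − 0.5 + 5.8 − 0.5 + 0.8 + 11.8 + 12.5)/9 = 6.9889
Numerator Σ_{t=1}^{8}(z_t−z̄)(z_{t+1}−z̄) = 41.1243
Denominator Σ(z_t−z̄)² = 347.6489
r_1 = 41.1243 / 347.6489 = 0.118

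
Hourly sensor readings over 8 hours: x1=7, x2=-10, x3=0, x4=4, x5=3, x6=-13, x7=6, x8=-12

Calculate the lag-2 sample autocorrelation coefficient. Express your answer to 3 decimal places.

Mean x̄ = (7 − 10 + 0 + 4 + 3 − 13 + 6 − 12)/8 = -1.8750
Deviations from mean: 8.8750, -8.1250, 1.8750, 5.8750, 4.8750, -11.1250, 7.8750, -10.1250
Numerator Σ_{t=1}^{6}(x_t−x̄)(x_{t+2}−x̄) = 63.7188
Denominator Σ(x_t−x̄)² = 494.8750
r_2 = 63.7188 / 494.8750 = 0.129

0.129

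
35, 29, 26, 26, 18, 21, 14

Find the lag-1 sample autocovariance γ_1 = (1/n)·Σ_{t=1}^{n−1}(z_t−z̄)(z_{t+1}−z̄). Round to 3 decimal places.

14.997

Mean z̄ = (35 + 29 + 26 + 26 + 18 + 21 + 14)/7 = 24.1429
Σ_{t=1}^{6}(z_t−z̄)(z_{t+1}−z̄) = 104.9796
γ_1 = 104.9796 / 7 = 14.997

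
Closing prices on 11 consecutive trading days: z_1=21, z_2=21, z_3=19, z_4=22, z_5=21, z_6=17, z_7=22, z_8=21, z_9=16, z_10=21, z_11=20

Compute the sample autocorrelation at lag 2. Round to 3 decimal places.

-0.356

Mean z̄ = (21 + 21 + 19 + 22 + 21 + 17 + 22 + 21 + 16 + 21 + 20)/11 = 20.0909
Numerator Σ_{t=1}^{9}(z_t−z̄)(z_{t+2}−z̄) = -13.8347
Denominator Σ(z_t−z̄)² = 38.9091
r_2 = -13.8347 / 38.9091 = -0.356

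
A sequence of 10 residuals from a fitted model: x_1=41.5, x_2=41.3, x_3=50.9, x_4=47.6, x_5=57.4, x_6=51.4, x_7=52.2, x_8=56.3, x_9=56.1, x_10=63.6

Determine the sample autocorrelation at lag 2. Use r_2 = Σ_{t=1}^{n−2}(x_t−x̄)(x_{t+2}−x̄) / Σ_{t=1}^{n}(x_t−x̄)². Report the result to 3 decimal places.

0.237

Mean x̄ = (41.5 + 41.3 + 50.9 + 47.6 + 57.4 + 51.4 + 52.2 + 56.3 + 56.1 + 63.6)/10 = 51.8300
Numerator Σ_{t=1}^{8}(x_t−x̄)(x_{t+2}−x̄) = 105.1182
Denominator Σ(x_t−x̄)² = 444.4410
r_2 = 105.1182 / 444.4410 = 0.237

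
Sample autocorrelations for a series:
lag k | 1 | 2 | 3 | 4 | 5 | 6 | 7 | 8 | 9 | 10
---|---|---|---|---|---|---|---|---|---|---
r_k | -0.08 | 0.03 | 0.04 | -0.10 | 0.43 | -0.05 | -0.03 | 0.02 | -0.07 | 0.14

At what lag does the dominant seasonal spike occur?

5

The largest autocorrelation is r_5 = 0.43; the remaining lags stay at or below 0.14.
The dominant spike at lag 5 indicates a seasonal period of 5.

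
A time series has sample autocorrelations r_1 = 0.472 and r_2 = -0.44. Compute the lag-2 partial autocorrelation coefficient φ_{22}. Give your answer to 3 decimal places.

φ_{22} = (r_2 − r_1²) / (1 − r_1²)
r_1² = (0.472)² = 0.222784
Numerator = -0.44 − 0.2228 = -0.6628; denominator = 1 − 0.2228 = 0.7772
φ_{22} = -0.6628 / 0.7772 = -0.853

-0.853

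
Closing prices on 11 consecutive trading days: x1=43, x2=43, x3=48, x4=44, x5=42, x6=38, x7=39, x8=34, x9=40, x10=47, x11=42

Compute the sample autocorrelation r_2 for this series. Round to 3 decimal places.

-0.023

Mean x̄ = (43 + 43 + 48 + 44 + 42 + 38 + 39 + 34 + 40 + 47 + 42)/11 = 41.8182
Numerator Σ_{t=1}^{9}(x_t−x̄)(x_{t+2}−x̄) = -3.7025
Denominator Σ(x_t−x̄)² = 159.6364
r_2 = -3.7025 / 159.6364 = -0.023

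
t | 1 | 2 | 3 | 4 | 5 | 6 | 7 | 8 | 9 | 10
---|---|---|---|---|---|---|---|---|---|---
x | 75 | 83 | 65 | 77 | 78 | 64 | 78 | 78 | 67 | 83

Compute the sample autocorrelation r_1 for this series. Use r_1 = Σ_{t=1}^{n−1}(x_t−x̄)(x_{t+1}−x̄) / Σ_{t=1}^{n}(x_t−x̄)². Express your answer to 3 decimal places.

Mean x̄ = (75 + 83 + 65 + 77 + 78 + 64 + 78 + 78 + 67 + 83)/10 = 74.8000
Numerator Σ_{t=1}^{9}(x_t−x̄)(x_{t+1}−x̄) = -241.0400
Denominator Σ(x_t−x̄)² = 443.6000
r_1 = -241.0400 / 443.6000 = -0.543

-0.543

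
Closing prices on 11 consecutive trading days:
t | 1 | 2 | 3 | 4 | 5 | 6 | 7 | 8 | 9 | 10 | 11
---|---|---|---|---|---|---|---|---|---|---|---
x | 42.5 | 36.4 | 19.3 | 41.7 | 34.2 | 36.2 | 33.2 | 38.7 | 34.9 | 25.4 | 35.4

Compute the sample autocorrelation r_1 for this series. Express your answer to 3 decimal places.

Mean x̄ = (42.5 + 36.4 + 19.3 + 41.7 + 34.2 + 36.2 + 33.2 + 38.7 + 34.9 + 25.4 + 35.4)/11 = 34.3545
Numerator Σ_{t=1}^{10}(x_t−x̄)(x_{t+1}−x̄) = -145.1584
Denominator Σ(x_t−x̄)² = 456.3473
r_1 = -145.1584 / 456.3473 = -0.318

-0.318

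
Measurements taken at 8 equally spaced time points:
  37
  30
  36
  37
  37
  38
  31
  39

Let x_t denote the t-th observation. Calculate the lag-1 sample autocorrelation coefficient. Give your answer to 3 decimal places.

Mean x̄ = (37 + 30 + 36 + 37 + 37 + 38 + 31 + 39)/8 = 35.6250
Deviations from mean: 1.3750, -5.6250, 0.3750, 1.3750, 1.3750, 2.3750, -4.6250, 3.3750
Σ(x_t−x̄)(x_{t+1}−x̄) = (-7.7344) + (-2.1094) + (0.5156) + (1.8906) + (3.2656) + (-10.9844) + (-15.6094) = -30.7656
Denominator Σ(x_t−x̄)² = 75.8750
r_1 = -30.7656 / 75.8750 = -0.405

-0.405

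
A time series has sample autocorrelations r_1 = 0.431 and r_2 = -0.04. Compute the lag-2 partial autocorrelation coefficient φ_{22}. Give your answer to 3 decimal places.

φ_{22} = (r_2 − r_1²) / (1 − r_1²)
r_1² = (0.431)² = 0.185761
Numerator = -0.04 − 0.1858 = -0.2258; denominator = 1 − 0.1858 = 0.8142
φ_{22} = -0.2258 / 0.8142 = -0.277

-0.277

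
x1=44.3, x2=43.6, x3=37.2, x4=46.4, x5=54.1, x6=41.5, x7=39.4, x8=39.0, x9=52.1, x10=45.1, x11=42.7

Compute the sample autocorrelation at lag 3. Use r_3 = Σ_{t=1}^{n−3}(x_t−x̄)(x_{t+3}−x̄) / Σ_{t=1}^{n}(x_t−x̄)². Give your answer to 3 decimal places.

-0.243

Mean x̄ = (44.3 + 43.6 + 37.2 + 46.4 + 54.1 + 41.5 + 39.4 + 39.0 + 52.1 + 45.1 + 42.7)/11 = 44.1273
Numerator Σ_{t=1}^{8}(x_t−x̄)(x_{t+3}−x̄) = -66.7695
Denominator Σ(x_t−x̄)² = 275.0018
r_3 = -66.7695 / 275.0018 = -0.243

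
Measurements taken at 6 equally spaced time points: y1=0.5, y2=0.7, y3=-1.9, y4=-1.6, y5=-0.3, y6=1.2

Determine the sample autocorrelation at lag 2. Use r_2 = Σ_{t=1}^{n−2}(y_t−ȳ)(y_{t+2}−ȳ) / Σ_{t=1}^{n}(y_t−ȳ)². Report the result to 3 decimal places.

Mean ȳ = (0.5 + 0.7 − 1.9 − 1.6 − 0.3 + 1.2)/6 = -0.2333
Σ(y_t−ȳ)(y_{t+2}−ȳ) = (-1.2222) + (-1.2756) + (0.1111) + (-1.9589) = -4.3456
Denominator Σ(y_t−ȳ)² = 8.1133
r_2 = -4.3456 / 8.1133 = -0.536

-0.536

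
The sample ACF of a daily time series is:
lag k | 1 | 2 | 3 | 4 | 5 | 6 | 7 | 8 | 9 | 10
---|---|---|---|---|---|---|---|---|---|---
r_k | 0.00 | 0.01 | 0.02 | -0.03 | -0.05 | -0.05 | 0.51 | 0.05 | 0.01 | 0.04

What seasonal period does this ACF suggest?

7

The largest autocorrelation is r_7 = 0.51; the remaining lags stay at or below 0.05.
The dominant spike at lag 7 indicates a seasonal period of 7.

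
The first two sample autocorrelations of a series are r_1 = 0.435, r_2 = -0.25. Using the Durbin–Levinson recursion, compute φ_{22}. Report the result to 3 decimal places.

φ_{22} = (r_2 − r_1²) / (1 − r_1²)
r_1² = (0.435)² = 0.189225
Numerator = -0.25 − 0.1892 = -0.4392; denominator = 1 − 0.1892 = 0.8108
φ_{22} = -0.4392 / 0.8108 = -0.542

-0.542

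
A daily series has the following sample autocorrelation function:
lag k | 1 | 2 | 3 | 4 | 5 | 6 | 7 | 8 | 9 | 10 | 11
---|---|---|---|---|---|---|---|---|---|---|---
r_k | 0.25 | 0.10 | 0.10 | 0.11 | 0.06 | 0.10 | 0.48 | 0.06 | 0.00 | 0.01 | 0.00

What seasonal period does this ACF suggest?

The largest autocorrelation is r_7 = 0.48; the remaining lags stay at or below 0.25. The elevated value at lag 1 (0.25), dropping to 0.10 at lag 2, reflects decaying short-term dependence rather than seasonality.
The dominant spike at lag 7 indicates a seasonal period of 7.

7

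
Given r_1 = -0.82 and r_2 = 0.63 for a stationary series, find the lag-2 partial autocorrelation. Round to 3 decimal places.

-0.129

φ_{22} = (r_2 − r_1²) / (1 − r_1²)
r_1² = (-0.82)² = 0.6724
Numerator = 0.63 − 0.6724 = -0.0424; denominator = 1 − 0.6724 = 0.3276
φ_{22} = -0.0424 / 0.3276 = -0.129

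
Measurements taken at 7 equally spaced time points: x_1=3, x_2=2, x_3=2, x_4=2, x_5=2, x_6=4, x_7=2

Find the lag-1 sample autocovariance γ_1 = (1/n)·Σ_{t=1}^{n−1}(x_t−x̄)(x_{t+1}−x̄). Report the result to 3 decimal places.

Mean x̄ = (3 + 2 + 2 + 2 + 2 + 4 + 2)/7 = 2.4286
Deviations: 0.5714, -0.4286, -0.4286, -0.4286, -0.4286, 1.5714, -0.4286
Σ_{t=1}^{6}(x_t−x̄)(x_{t+1}−x̄) = -1.0408
γ_1 = -1.0408 / 7 = -0.149

-0.149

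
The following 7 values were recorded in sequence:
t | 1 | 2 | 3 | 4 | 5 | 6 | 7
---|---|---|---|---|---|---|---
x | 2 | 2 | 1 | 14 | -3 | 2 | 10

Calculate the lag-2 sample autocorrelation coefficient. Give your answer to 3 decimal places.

Mean x̄ = (2 + 2 + 1 + 14 − 3 + 2 + 10)/7 = 4.0000
Numerator Σ_{t=1}^{5}(x_t−x̄)(x_{t+2}−x̄) = -55.0000
Denominator Σ(x_t−x̄)² = 206.0000
r_2 = -55.0000 / 206.0000 = -0.267

-0.267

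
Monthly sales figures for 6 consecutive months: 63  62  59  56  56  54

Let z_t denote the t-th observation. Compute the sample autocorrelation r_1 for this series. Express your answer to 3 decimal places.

0.514

Mean z̄ = (63 + 62 + 59 + 56 + 56 + 54)/6 = 58.3333
Deviations from mean: 4.6667, 3.6667, 0.6667, -2.3333, -2.3333, -4.3333
Numerator Σ_{t=1}^{5}(z_t−z̄)(z_{t+1}−z̄) = 33.5556
Denominator Σ(z_t−z̄)² = 65.3333
r_1 = 33.5556 / 65.3333 = 0.514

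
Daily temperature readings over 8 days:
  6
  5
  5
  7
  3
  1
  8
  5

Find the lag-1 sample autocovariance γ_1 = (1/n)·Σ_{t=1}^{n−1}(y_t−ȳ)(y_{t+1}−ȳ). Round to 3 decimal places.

Mean ȳ = (6 + 5 + 5 + 7 + 3 + 1 + 8 + 5)/8 = 5.0000
Σ_{t=1}^{7}(y_t−ȳ)(y_{t+1}−ȳ) = -8.0000
γ_1 = -8.0000 / 8 = -1.000

-1.000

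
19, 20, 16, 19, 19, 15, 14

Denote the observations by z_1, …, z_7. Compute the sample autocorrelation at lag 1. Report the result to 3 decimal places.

0.151

Mean z̄ = (19 + 20 + 16 + 19 + 19 + 15 + 14)/7 = 17.4286
Deviations from mean: 1.5714, 2.5714, -1.4286, 1.5714, 1.5714, -2.4286, -3.4286
Σ(z_t−z̄)(z_{t+1}−z̄) = (4.0408) + (-3.6735) + (-2.2449) + (2.4694) + (-3.8163) + (8.3265) = 5.1020
Denominator Σ(z_t−z̄)² = 33.7143
r_1 = 5.1020 / 33.7143 = 0.151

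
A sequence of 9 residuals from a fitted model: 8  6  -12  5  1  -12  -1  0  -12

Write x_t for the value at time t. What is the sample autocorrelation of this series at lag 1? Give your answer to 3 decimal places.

-0.203

Mean x̄ = (8 + 6 − 12 + 5 + 1 − 12 − 1 + 0 − 12)/9 = -1.8889
Numerator Σ_{t=1}^{8}(x_t−x̄)(x_{t+1}−x̄) = -107.1235
Denominator Σ(x_t−x̄)² = 526.8889
r_1 = -107.1235 / 526.8889 = -0.203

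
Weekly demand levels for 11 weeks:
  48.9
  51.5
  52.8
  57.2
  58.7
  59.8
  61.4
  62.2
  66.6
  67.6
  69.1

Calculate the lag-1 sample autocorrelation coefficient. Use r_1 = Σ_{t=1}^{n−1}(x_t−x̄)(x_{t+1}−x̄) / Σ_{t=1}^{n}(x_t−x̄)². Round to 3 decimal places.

Mean x̄ = (48.9 + 51.5 + 52.8 + 57.2 + 58.7 + 59.8 + 61.4 + 62.2 + 66.6 + 67.6 + 69.1)/11 = 59.6182
Numerator Σ_{t=1}^{10}(x_t−x̄)(x_{t+1}−x̄) = 315.2642
Denominator Σ(x_t−x̄)² = 446.1964
r_1 = 315.2642 / 446.1964 = 0.707

0.707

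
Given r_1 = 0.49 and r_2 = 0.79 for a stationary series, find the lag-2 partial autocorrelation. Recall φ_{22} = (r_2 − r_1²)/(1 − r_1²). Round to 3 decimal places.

φ_{22} = (r_2 − r_1²) / (1 − r_1²)
r_1² = (0.49)² = 0.2401
Numerator = 0.79 − 0.2401 = 0.5499; denominator = 1 − 0.2401 = 0.7599
φ_{22} = 0.5499 / 0.7599 = 0.724

0.724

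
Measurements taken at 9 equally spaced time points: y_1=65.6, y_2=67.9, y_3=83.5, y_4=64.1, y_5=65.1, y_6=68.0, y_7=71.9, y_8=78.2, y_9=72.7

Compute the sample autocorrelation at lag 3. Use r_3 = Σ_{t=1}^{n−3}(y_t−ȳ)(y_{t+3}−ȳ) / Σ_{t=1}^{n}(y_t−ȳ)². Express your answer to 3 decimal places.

-0.115

Mean ȳ = (65.6 + 67.9 + 83.5 + 64.1 + 65.1 + 68.0 + 71.9 + 78.2 + 72.7)/9 = 70.7778
Σ(y_t−ȳ)(y_{t+3}−ȳ) = (34.5760) + (16.3394) + (-35.3395) + (-7.4940) + (-42.1417) + (-5.3395) = -39.3993
Denominator Σ(y_t−ȳ)² = 341.5356
r_3 = -39.3993 / 341.5356 = -0.115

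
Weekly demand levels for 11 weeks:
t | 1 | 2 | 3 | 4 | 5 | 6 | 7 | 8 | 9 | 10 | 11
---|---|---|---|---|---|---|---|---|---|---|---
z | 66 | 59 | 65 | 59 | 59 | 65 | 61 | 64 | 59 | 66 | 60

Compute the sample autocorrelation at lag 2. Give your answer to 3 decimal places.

0.307

Mean z̄ = (66 + 59 + 65 + 59 + 59 + 65 + 61 + 64 + 59 + 66 + 60)/11 = 62.0909
Numerator Σ_{t=1}^{9}(z_t−z̄)(z_{t+2}−z̄) = 29.1653
Denominator Σ(z_t−z̄)² = 94.9091
r_2 = 29.1653 / 94.9091 = 0.307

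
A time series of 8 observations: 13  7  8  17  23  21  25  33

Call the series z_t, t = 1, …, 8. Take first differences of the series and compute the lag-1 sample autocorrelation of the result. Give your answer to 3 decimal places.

0.052

First differences Δz: -6, 1, 9, 6, -2, 4, 8
Mean of differences = 2.8571
Numerator Σ(Δz_t−Δz̄)(Δz_{t+1}−Δz̄) = 9.4082
Denominator Σ(Δz_t−Δz̄)² = 180.8571
r_1(Δz) = 9.4082 / 180.8571 = 0.052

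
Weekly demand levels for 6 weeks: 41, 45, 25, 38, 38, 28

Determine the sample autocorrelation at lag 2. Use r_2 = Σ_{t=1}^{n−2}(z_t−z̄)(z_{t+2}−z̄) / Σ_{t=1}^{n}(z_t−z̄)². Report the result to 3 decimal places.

-0.256

Mean z̄ = (41 + 45 + 25 + 38 + 38 + 28)/6 = 35.8333
Numerator Σ_{t=1}^{4}(z_t−z̄)(z_{t+2}−z̄) = -76.5556
Denominator Σ(z_t−z̄)² = 298.8333
r_2 = -76.5556 / 298.8333 = -0.256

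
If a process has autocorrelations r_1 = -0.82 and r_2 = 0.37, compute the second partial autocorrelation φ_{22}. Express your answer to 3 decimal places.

-0.923

φ_{22} = (r_2 − r_1²) / (1 − r_1²)
r_1² = (-0.82)² = 0.6724
Numerator = 0.37 − 0.6724 = -0.3024; denominator = 1 − 0.6724 = 0.3276
φ_{22} = -0.3024 / 0.3276 = -0.923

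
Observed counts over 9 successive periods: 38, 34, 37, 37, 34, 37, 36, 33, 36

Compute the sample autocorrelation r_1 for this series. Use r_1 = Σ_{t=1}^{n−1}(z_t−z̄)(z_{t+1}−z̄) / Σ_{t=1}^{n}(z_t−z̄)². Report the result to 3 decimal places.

Mean z̄ = (38 + 34 + 37 + 37 + 34 + 37 + 36 + 33 + 36)/9 = 35.7778
Numerator Σ_{t=1}^{8}(z_t−z̄)(z_{t+1}−z̄) = -9.9383
Denominator Σ(z_t−z̄)² = 23.5556
r_1 = -9.9383 / 23.5556 = -0.422

-0.422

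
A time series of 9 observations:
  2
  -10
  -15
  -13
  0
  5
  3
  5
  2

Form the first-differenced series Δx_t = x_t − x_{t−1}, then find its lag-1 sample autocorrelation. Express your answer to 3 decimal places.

First differences Δx: -12, -5, 2, 13, 5, -2, 2, -3
Mean of differences = 0.0000
Numerator Σ(Δx_t−Δx̄)(Δx_{t+1}−Δx̄) = 121.0000
Denominator Σ(Δx_t−Δx̄)² = 384.0000
r_1(Δx) = 121.0000 / 384.0000 = 0.315

0.315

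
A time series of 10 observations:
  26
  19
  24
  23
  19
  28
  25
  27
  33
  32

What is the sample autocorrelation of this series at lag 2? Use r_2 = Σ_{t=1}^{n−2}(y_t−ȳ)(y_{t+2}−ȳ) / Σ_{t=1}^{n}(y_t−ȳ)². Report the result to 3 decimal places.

0.163

Mean ȳ = (26 + 19 + 24 + 23 + 19 + 28 + 25 + 27 + 33 + 32)/10 = 25.6000
Numerator Σ_{t=1}^{8}(y_t−ȳ)(y_{t+2}−ȳ) = 32.6800
Denominator Σ(y_t−ȳ)² = 200.4000
r_2 = 32.6800 / 200.4000 = 0.163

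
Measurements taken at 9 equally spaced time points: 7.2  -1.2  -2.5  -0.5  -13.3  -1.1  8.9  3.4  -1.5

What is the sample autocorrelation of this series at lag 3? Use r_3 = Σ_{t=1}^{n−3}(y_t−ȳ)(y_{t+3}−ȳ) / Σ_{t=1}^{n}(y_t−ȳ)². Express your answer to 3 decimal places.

Mean ȳ = (7.2 − 1.2 − 2.5 − 0.5 − 13.3 − 1.1 + 8.9 + 3.4 − 1.5)/9 = -0.0667
Σ(y_t−ȳ)(y_{t+3}−ȳ) = (-3.1489) + (14.9978) + (2.5144) + (-3.8856) + (-45.8756) + (1.4811) = -33.9167
Denominator Σ(y_t−ȳ)² = 330.8600
r_3 = -33.9167 / 330.8600 = -0.103

-0.103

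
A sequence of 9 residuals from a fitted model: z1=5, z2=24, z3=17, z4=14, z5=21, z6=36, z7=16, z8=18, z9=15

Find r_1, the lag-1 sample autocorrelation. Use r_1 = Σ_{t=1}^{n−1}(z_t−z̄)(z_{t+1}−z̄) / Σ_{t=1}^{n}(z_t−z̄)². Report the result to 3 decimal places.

Mean z̄ = (5 + 24 + 17 + 14 + 21 + 36 + 16 + 18 + 15)/9 = 18.4444
Numerator Σ_{t=1}^{8}(z_t−z̄)(z_{t+1}−z̄) = -83.0864
Denominator Σ(z_t−z̄)² = 566.2222
r_1 = -83.0864 / 566.2222 = -0.147

-0.147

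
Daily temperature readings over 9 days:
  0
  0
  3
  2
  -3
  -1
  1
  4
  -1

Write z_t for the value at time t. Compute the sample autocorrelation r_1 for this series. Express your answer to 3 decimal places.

Mean z̄ = (0 + 0 + 3 + 2 − 3 − 1 + 1 + 4 − 1)/9 = 0.5556
Numerator Σ_{t=1}^{8}(z_t−z̄)(z_{t+1}−z̄) = -1.6420
Denominator Σ(z_t−z̄)² = 38.2222
r_1 = -1.6420 / 38.2222 = -0.043

-0.043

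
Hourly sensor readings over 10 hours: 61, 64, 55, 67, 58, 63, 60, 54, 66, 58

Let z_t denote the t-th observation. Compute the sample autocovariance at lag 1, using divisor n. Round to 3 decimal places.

-12.356

Mean z̄ = (61 + 64 + 55 + 67 + 58 + 63 + 60 + 54 + 66 + 58)/10 = 60.6000
Σ_{t=1}^{9}(z_t−z̄)(z_{t+1}−z̄) = -123.5600
γ_1 = -123.5600 / 10 = -12.356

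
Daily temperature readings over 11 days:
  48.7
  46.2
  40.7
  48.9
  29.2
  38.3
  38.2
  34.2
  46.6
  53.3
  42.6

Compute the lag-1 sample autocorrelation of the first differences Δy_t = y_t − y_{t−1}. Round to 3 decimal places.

-0.452

First differences Δy: -2.5, -5.5, 8.2, -19.7, 9.1, -0.1, -4.0, 12.4, 6.7, -10.7
Mean of differences = -0.6100
Numerator Σ(Δy_t−Δȳ)(Δy_{t+1}−Δȳ) = -406.9211
Denominator Σ(Δy_t−Δȳ)² = 900.0690
r_1(Δy) = -406.9211 / 900.0690 = -0.452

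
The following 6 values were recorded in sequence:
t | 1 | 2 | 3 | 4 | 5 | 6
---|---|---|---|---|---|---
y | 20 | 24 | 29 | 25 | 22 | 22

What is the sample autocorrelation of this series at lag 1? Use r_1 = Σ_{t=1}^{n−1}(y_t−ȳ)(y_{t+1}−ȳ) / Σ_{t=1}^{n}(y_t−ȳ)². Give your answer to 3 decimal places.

Mean ȳ = (20 + 24 + 29 + 25 + 22 + 22)/6 = 23.6667
Σ(y_t−ȳ)(y_{t+1}−ȳ) = (-1.2222) + (1.7778) + (7.1111) + (-2.2222) + (2.7778) = 8.2222
Denominator Σ(y_t−ȳ)² = 49.3333
r_1 = 8.2222 / 49.3333 = 0.167

0.167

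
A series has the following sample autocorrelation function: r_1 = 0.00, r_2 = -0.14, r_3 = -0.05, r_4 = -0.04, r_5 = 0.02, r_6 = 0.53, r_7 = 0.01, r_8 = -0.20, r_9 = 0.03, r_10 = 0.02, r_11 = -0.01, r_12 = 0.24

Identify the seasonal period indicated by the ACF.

6

The largest autocorrelation is r_6 = 0.53, with a weaker echo at lag 12 (0.24); the remaining lags stay at or below 0.03.
The dominant spike at lag 6 indicates a seasonal period of 6.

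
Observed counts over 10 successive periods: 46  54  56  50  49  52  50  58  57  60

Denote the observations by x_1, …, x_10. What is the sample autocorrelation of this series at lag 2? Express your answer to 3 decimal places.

-0.014

Mean x̄ = (46 + 54 + 56 + 50 + 49 + 52 + 50 + 58 + 57 + 60)/10 = 53.2000
Numerator Σ_{t=1}^{8}(x_t−x̄)(x_{t+2}−x̄) = -2.4800
Denominator Σ(x_t−x̄)² = 183.6000
r_2 = -2.4800 / 183.6000 = -0.014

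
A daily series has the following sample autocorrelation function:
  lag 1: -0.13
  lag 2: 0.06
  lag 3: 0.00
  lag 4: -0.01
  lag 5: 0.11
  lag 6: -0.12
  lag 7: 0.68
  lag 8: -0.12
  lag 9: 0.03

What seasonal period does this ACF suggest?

The largest autocorrelation is r_7 = 0.68; the remaining lags stay at or below 0.11.
The dominant spike at lag 7 indicates a seasonal period of 7.

7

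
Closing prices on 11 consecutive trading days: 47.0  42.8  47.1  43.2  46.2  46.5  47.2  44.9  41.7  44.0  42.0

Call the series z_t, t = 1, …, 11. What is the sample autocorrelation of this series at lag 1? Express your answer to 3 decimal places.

Mean z̄ = (47.0 + 42.8 + 47.1 + 43.2 + 46.2 + 46.5 + 47.2 + 44.9 + 41.7 + 44.0 + 42.0)/11 = 44.7818
Numerator Σ_{t=1}^{10}(z_t−z̄)(z_{t+1}−z̄) = -3.8031
Denominator Σ(z_t−z̄)² = 45.3964
r_1 = -3.8031 / 45.3964 = -0.084

-0.084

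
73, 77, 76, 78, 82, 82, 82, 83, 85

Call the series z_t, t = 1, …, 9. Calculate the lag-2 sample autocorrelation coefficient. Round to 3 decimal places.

0.339

Mean z̄ = (73 + 77 + 76 + 78 + 82 + 82 + 82 + 83 + 85)/9 = 79.7778
Numerator Σ_{t=1}^{7}(z_t−z̄)(z_{t+2}−z̄) = 41.9012
Denominator Σ(z_t−z̄)² = 123.5556
r_2 = 41.9012 / 123.5556 = 0.339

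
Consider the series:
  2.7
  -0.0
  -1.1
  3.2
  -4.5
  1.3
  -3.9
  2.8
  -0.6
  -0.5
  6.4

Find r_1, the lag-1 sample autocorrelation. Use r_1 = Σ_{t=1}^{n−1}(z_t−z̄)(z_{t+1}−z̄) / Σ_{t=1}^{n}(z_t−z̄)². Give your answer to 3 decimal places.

Mean z̄ = (2.7 − 0.0 − 1.1 + 3.2 − 4.5 + 1.3 − 3.9 + 2.8 − 0.6 − 0.5 + 6.4)/11 = 0.5273
Numerator Σ_{t=1}^{10}(z_t−z̄)(z_{t+1}−z̄) = -42.8780
Denominator Σ(z_t−z̄)² = 102.2418
r_1 = -42.8780 / 102.2418 = -0.419

-0.419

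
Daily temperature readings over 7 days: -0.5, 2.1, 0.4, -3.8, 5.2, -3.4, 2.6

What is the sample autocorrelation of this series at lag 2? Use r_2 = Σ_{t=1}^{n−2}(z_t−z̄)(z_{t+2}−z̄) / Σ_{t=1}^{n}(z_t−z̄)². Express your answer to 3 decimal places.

0.305

Mean z̄ = (-0.5 + 2.1 + 0.4 − 3.8 + 5.2 − 3.4 + 2.6)/7 = 0.3714
Deviations from mean: -0.8714, 1.7286, 0.0286, -4.1714, 4.8286, -3.7714, 2.2286
Σ(z_t−z̄)(z_{t+2}−z̄) = (-0.0249) + (-7.2106) + (0.1380) + (15.7322) + (10.7608) = 19.3955
Denominator Σ(z_t−z̄)² = 63.6543
r_2 = 19.3955 / 63.6543 = 0.305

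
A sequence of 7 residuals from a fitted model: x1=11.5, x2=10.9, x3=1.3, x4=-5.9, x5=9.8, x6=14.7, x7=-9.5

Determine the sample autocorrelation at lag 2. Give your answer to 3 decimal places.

Mean x̄ = (11.5 + 10.9 + 1.3 − 5.9 + 9.8 + 14.7 − 9.5)/7 = 4.6857
Σ(x_t−x̄)(x_{t+2}−x̄) = (-23.0712) + (-65.7827) + (-17.3155) + (-106.0084) + (-72.5498) = -284.7276
Denominator Σ(x_t−x̄)² = 536.2486
r_2 = -284.7276 / 536.2486 = -0.531

-0.531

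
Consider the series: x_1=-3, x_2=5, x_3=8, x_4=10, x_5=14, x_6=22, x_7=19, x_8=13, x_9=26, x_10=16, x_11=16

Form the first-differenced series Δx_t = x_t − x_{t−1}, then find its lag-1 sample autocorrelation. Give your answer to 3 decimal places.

-0.387

First differences Δx: 8, 3, 2, 4, 8, -3, -6, 13, -10, 0
Mean of differences = 1.9000
Numerator Σ(Δx_t−Δx̄)(Δx_{t+1}−Δx̄) = -168.5100
Denominator Σ(Δx_t−Δx̄)² = 434.9000
r_1(Δx) = -168.5100 / 434.9000 = -0.387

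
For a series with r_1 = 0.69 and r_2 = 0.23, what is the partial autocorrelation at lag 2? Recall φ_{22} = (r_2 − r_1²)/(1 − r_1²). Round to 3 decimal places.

-0.470

φ_{22} = (r_2 − r_1²) / (1 − r_1²)
r_1² = (0.69)² = 0.4761
Numerator = 0.23 − 0.4761 = -0.2461; denominator = 1 − 0.4761 = 0.5239
φ_{22} = -0.2461 / 0.5239 = -0.470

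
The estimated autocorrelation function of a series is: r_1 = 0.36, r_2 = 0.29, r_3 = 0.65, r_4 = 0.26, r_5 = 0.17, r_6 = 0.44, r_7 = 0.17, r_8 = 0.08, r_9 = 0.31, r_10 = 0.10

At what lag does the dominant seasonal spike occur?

3

The largest autocorrelation is r_3 = 0.65, with a weaker echo at lag 6 (0.44); the remaining lags stay at or below 0.36. The elevated value at lag 1 (0.36), dropping to 0.29 at lag 2, reflects decaying short-term dependence rather than seasonality.
The dominant spike at lag 3 indicates a seasonal period of 3.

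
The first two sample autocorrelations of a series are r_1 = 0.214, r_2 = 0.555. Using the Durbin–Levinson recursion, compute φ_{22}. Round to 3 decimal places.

0.534

φ_{22} = (r_2 − r_1²) / (1 − r_1²)
r_1² = (0.214)² = 0.045796
Numerator = 0.555 − 0.0458 = 0.5092; denominator = 1 − 0.0458 = 0.9542
φ_{22} = 0.5092 / 0.9542 = 0.534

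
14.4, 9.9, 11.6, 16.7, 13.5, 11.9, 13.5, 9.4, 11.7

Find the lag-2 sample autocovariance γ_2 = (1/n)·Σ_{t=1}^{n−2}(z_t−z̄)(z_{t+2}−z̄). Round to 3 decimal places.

Mean z̄ = (14.4 + 9.9 + 11.6 + 16.7 + 13.5 + 11.9 + 13.5 + 9.4 + 11.7)/9 = 12.5111
Σ_{t=1}^{7}(z_t−z̄)(z_{t+2}−z̄) = -14.0425
γ_2 = -14.0425 / 9 = -1.560

-1.560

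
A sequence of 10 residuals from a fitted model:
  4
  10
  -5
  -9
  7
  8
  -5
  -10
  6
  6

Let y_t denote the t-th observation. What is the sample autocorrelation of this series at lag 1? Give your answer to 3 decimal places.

Mean ȳ = (4 + 10 − 5 − 9 + 7 + 8 − 5 − 10 + 6 + 6)/10 = 1.2000
Numerator Σ_{t=1}^{9}(y_t−ȳ)(y_{t+1}−ȳ) = 10.1600
Denominator Σ(y_t−ȳ)² = 517.6000
r_1 = 10.1600 / 517.6000 = 0.020

0.020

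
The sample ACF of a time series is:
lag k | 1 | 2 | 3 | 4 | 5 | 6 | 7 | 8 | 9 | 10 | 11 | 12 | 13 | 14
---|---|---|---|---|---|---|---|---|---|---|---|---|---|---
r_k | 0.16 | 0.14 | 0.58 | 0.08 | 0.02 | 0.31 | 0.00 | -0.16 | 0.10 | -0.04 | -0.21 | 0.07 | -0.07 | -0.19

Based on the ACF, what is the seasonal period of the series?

3

The largest autocorrelation is r_3 = 0.58, with a weaker echo at lag 6 (0.31); the remaining lags stay at or below 0.16.
The dominant spike at lag 3 indicates a seasonal period of 3.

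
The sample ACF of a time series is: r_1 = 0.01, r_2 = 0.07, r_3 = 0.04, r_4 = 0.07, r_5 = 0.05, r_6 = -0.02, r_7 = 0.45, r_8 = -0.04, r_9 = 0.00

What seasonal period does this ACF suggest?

The largest autocorrelation is r_7 = 0.45; the remaining lags stay at or below 0.07.
The dominant spike at lag 7 indicates a seasonal period of 7.

7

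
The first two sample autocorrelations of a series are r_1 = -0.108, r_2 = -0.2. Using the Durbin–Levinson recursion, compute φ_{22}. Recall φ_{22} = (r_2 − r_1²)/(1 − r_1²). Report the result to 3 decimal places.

φ_{22} = (r_2 − r_1²) / (1 − r_1²)
r_1² = (-0.108)² = 0.011664
Numerator = -0.2 − 0.0117 = -0.2117; denominator = 1 − 0.0117 = 0.9883
φ_{22} = -0.2117 / 0.9883 = -0.214

-0.214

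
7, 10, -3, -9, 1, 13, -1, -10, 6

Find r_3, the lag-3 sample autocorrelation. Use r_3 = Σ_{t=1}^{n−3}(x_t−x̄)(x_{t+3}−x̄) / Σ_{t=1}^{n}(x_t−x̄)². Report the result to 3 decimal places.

Mean x̄ = (7 + 10 − 3 − 9 + 1 + 13 − 1 − 10 + 6)/9 = 1.5556
Σ(x_t−x̄)(x_{t+3}−x̄) = (-57.4691) + (-4.6914) + (-52.1358) + (26.9753) + (6.4198) + (50.8642) = -30.0370
Denominator Σ(x_t−x̄)² = 524.2222
r_3 = -30.0370 / 524.2222 = -0.057

-0.057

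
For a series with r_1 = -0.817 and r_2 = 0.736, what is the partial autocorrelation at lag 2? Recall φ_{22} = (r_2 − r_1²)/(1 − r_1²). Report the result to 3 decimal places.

φ_{22} = (r_2 − r_1²) / (1 − r_1²)
r_1² = (-0.817)² = 0.667489
Numerator = 0.736 − 0.6675 = 0.0685; denominator = 1 − 0.6675 = 0.3325
φ_{22} = 0.0685 / 0.3325 = 0.206

0.206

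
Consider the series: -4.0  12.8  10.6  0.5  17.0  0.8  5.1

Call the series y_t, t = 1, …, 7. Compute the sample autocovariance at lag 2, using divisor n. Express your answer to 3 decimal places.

-2.183

Mean ȳ = (-4.0 + 12.8 + 10.6 + 0.5 + 17.0 + 0.8 + 5.1)/7 = 6.1143
Σ_{t=1}^{5}(y_t−ȳ)(y_{t+2}−ȳ) = -15.2804
γ_2 = -15.2804 / 7 = -2.183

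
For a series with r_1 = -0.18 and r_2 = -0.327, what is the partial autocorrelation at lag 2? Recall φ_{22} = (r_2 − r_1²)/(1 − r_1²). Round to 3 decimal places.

-0.371

φ_{22} = (r_2 − r_1²) / (1 − r_1²)
r_1² = (-0.18)² = 0.0324
Numerator = -0.327 − 0.0324 = -0.3594; denominator = 1 − 0.0324 = 0.9676
φ_{22} = -0.3594 / 0.9676 = -0.371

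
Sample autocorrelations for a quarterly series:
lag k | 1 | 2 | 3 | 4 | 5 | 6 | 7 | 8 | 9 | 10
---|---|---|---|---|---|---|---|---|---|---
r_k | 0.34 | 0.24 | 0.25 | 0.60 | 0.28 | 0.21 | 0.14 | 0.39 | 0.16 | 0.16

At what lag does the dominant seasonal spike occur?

The largest autocorrelation is r_4 = 0.60, with a weaker echo at lag 8 (0.39); the remaining lags stay at or below 0.34. The elevated value at lag 1 (0.34), dropping to 0.24 at lag 2, reflects decaying short-term dependence rather than seasonality.
The dominant spike at lag 4 indicates a seasonal period of 4.

4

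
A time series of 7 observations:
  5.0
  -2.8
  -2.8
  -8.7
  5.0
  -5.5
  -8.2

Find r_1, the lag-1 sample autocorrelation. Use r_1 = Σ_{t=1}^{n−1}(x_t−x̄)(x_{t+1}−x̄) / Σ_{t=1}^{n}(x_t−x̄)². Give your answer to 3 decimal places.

-0.272

Mean x̄ = (5.0 − 2.8 − 2.8 − 8.7 + 5.0 − 5.5 − 8.2)/7 = -2.5714
Deviations from mean: 7.5714, -0.2286, -0.2286, -6.1286, 7.5714, -2.9286, -5.6286
Σ(x_t−x̄)(x_{t+1}−x̄) = (-1.7306) + (0.0522) + (1.4008) + (-46.4020) + (-22.1735) + (16.4837) = -52.3694
Denominator Σ(x_t−x̄)² = 192.5743
r_1 = -52.3694 / 192.5743 = -0.272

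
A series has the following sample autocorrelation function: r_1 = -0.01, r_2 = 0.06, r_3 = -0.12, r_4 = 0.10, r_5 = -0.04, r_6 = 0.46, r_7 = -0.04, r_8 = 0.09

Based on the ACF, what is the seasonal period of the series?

6

The largest autocorrelation is r_6 = 0.46; the remaining lags stay at or below 0.10.
The dominant spike at lag 6 indicates a seasonal period of 6.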